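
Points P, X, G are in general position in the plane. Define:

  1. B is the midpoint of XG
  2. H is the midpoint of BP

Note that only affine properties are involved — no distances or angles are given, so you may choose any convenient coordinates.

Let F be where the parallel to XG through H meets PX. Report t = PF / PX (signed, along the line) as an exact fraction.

t = 1/2

Choose coordinates P = (0, 0), X = (1, 0), G = (0, 1).
1. B is the midpoint of XG ⇒ B = (1/2, 1/2)
2. H is the midpoint of BP ⇒ H = (1/4, 1/4)
through H parallel to XG: direction (-1, 1); meets PX at F = (1/2, 0)
F = P + t·(X−P) with t = 1/2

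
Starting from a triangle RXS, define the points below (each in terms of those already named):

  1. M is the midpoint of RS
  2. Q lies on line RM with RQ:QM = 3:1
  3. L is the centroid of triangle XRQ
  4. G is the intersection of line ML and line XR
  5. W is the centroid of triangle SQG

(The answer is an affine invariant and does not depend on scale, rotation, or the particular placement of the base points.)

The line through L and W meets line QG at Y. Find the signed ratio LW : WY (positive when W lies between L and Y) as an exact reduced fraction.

Set R = (0, 0), X = (1, 0), S = (0, 1); any affine frame gives the same invariant.
1. M is the midpoint of RS ⇒ M = (0, 1/2)
2. Q lies on line RM with RQ:QM = 3:1 ⇒ Q = (0, 3/8)
3. L is the centroid of triangle XRQ ⇒ L = (1/3, 1/8)
4. G is the intersection of line ML and line XR ⇒ G = (4/9, 0)
5. W is the centroid of triangle SQG ⇒ W = (4/27, 11/24)
line LW meets QG at Y = (56/153, 9/136)
W = L + t·(Y−L) with t = -17/3, so LW:WY = -17/3:20/3

LW:WY = -17/20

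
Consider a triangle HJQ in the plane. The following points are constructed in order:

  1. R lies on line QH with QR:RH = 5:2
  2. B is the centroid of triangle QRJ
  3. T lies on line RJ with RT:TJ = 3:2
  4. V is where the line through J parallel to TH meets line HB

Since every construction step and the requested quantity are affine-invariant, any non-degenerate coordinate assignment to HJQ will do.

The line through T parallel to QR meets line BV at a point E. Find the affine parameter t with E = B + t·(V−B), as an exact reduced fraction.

t = -92/175

Choose coordinates H = (0, 0), J = (1, 0), Q = (0, 1).
1. R lies on line QH with QR:RH = 5:2 ⇒ R = (0, 2/7)
2. B is the centroid of triangle QRJ ⇒ B = (1/3, 3/7)
3. T lies on line RJ with RT:TJ = 3:2 ⇒ T = (3/5, 4/35)
4. V is where the line through J parallel to TH meets line HB ⇒ V = (-4/23, -36/161)
through T parallel to QR: direction (0, -5/7); meets BV at E = (3/5, 27/35)
E = B + t·(V−B) with t = -92/175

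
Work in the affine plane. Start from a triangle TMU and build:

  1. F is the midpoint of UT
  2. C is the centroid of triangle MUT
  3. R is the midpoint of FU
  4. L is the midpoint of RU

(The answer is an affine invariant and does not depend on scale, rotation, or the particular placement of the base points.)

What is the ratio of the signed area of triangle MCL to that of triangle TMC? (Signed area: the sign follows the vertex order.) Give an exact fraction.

[MCL]:[TMC] = -3/4

Set T = (0, 0), M = (1, 0), U = (0, 1); any affine frame gives the same invariant.
1. F is the midpoint of UT ⇒ F = (0, 1/2)
2. C is the centroid of triangle MUT ⇒ C = (1/3, 1/3)
3. R is the midpoint of FU ⇒ R = (0, 3/4)
4. L is the midpoint of RU ⇒ L = (0, 7/8)
2·[MCL] = -1/4, 2·[TMC] = 1/3
[MCL]:[TMC] = -1/4:1/3 = -3/4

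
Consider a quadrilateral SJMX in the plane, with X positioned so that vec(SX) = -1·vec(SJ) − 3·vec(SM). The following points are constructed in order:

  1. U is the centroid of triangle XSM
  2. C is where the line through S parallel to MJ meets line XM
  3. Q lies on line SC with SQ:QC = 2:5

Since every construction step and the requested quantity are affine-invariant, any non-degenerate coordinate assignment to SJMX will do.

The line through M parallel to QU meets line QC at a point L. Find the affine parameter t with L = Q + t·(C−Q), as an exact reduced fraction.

t = 23/15

Set S = (0, 0), J = (1, 0), M = (0, 1), X = (-1, -3); any affine frame gives the same invariant.
1. U is the centroid of triangle XSM ⇒ U = (-1/3, -2/3)
2. C is where the line through S parallel to MJ meets line XM ⇒ C = (-1/5, 1/5)
3. Q lies on line SC with SQ:QC = 2:5 ⇒ Q = (-2/35, 2/35)
through M parallel to QU: direction (-29/105, -76/105); meets QC at L = (-29/105, 29/105)
L = Q + t·(C−Q) with t = 23/15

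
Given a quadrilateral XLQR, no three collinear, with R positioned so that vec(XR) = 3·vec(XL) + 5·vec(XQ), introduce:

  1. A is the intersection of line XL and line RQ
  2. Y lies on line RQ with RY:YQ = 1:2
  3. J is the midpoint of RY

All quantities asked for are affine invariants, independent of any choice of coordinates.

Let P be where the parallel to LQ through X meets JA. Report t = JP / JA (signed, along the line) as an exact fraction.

Assign X = (0, 0), L = (1, 0), Q = (0, 1), R = (3, 5) — the answer is frame-independent, so this choice is without loss of generality.
1. A is the intersection of line XL and line RQ ⇒ A = (-3/4, 0)
2. Y lies on line RQ with RY:YQ = 1:2 ⇒ Y = (2, 11/3)
3. J is the midpoint of RY ⇒ J = (5/2, 13/3)
through X parallel to LQ: direction (-1, 1); meets JA at P = (-3/7, 3/7)
P = J + t·(A−J) with t = 82/91

t = 82/91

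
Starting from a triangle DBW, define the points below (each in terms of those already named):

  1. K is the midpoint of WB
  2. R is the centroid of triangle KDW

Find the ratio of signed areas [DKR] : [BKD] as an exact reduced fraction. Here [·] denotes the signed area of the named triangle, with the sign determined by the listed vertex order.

[DKR]:[BKD] = 1/3

Work in coordinates with D = (0, 0), B = (1, 0), W = (0, 1).
1. K is the midpoint of WB ⇒ K = (1/2, 1/2)
2. R is the centroid of triangle KDW ⇒ R = (1/6, 1/2)
2·[DKR] = 1/6, 2·[BKD] = 1/2
[DKR]:[BKD] = 1/6:1/2 = 1/3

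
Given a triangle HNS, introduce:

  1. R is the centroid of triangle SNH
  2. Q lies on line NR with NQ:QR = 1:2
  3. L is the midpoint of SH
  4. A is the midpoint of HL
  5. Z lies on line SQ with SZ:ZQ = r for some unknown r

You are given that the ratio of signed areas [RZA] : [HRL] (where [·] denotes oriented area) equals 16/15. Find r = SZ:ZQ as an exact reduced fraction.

Choose coordinates H = (0, 0), N = (1, 0), S = (0, 1).
1. R is the centroid of triangle SNH ⇒ R = (1/3, 1/3)
2. Q lies on line NR with NQ:QR = 1:2 ⇒ Q = (7/9, 1/9)
3. L is the midpoint of SH ⇒ L = (0, 1/2)
4. A is the midpoint of HL ⇒ A = (0, 1/4)
5. With SZ:ZQ = r, write λ = r/(r+1) so Z = S + λ·(Q−S); Z is affine-linear in λ
Every point depending on Z is an affine combination of Z and λ-independent points, so each such coordinate is linear in λ; the λ² term in each signed area is a multiple of (Q−S)×(Q−S) = 0, so 2·[RZA] and 2·[HRL] are each linear in λ. Evaluating at λ=0 and λ=1:
  2·[RZA] = -13/36·λ + 1/4,   2·[HRL] = 1/6
So [RZA]:[HRL] = (-13/36·λ + 1/4) / (1/6). Setting this equal to 16/15:
  -13/36·λ + 1/4 = 16/15·(1/6)  ⇒  λ = 1/5
Then r = λ/(1−λ) = (1/5)/(4/5) = 1/4. Check: with r = 1/4, Z = (7/45, 37/45) and [RZA]:[HRL] = 16/15 as required.

r = 1/4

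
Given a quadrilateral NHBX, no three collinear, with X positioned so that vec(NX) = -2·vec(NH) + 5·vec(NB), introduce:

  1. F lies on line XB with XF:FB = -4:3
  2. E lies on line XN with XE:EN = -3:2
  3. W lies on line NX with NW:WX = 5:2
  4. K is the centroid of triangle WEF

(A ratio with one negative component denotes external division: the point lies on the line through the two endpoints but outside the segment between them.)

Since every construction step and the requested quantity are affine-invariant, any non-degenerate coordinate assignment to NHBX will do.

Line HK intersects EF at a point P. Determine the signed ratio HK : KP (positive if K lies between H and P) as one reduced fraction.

HK:KP = 205/152

Set N = (0, 0), H = (1, 0), B = (0, 1), X = (-2, 5); any affine frame gives the same invariant.
1. F lies on line XB with XF:FB = -4:3 ⇒ F = (6, -11)
2. E lies on line XN with XE:EN = -3:2 ⇒ E = (4, -10)
3. W lies on line NX with NW:WX = 5:2 ⇒ W = (-10/7, 25/7)
4. K is the centroid of triangle WEF ⇒ K = (20/7, -122/21)
line HK meets EF at P = (868/205, -2074/205)
K = H + t·(P−H) with t = 205/357, so HK:KP = 205/357:152/357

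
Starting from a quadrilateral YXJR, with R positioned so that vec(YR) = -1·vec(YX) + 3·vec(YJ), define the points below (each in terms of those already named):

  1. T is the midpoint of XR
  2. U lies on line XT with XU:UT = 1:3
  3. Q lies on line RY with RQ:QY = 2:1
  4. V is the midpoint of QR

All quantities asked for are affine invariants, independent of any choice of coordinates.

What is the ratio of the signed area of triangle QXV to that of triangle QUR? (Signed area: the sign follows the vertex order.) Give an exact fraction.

[QXV]:[QUR] = 4/7

Work in coordinates with Y = (0, 0), X = (1, 0), J = (0, 1), R = (-1, 3).
1. T is the midpoint of XR ⇒ T = (0, 3/2)
2. U lies on line XT with XU:UT = 1:3 ⇒ U = (3/4, 3/8)
3. Q lies on line RY with RQ:QY = 2:1 ⇒ Q = (-1/3, 1)
4. V is the midpoint of QR ⇒ V = (-2/3, 2)
2·[QXV] = 1, 2·[QUR] = 7/4
[QXV]:[QUR] = 1:7/4 = 4/7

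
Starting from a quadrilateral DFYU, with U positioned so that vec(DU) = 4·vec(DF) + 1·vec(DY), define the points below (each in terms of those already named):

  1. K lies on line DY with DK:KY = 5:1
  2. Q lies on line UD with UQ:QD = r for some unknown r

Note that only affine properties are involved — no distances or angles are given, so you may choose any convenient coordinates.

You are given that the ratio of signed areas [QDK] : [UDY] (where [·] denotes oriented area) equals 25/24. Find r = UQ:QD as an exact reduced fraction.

r = -1/5

Set D = (0, 0), F = (1, 0), Y = (0, 1), U = (4, 1); any affine frame gives the same invariant.
1. K lies on line DY with DK:KY = 5:1 ⇒ K = (0, 5/6)
2. With UQ:QD = r, write λ = r/(r+1) so Q = U + λ·(D−U); Q is affine-linear in λ
Every point depending on Q is an affine combination of Q and λ-independent points, so each such coordinate is linear in λ; the λ² term in each signed area is a multiple of (D−U)×(D−U) = 0, so 2·[QDK] and 2·[UDY] are each linear in λ. Evaluating at λ=0 and λ=1:
  2·[QDK] = 10/3·λ − 10/3,   2·[UDY] = -4
So [QDK]:[UDY] = (10/3·λ − 10/3) / (-4). Setting this equal to 25/24:
  10/3·λ − 10/3 = 25/24·(-4)  ⇒  λ = -1/4
Then r = λ/(1−λ) = (-1/4)/(5/4) = -1/5. Check: with r = -1/5, Q = (5, 5/4) and [QDK]:[UDY] = 25/24 as required.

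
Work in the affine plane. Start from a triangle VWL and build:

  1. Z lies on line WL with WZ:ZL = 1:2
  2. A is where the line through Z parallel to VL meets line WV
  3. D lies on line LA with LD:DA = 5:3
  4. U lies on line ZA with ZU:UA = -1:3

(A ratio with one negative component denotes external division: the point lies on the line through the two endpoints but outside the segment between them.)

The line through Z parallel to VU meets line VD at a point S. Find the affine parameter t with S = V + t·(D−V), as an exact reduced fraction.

Work in coordinates with V = (0, 0), W = (1, 0), L = (0, 1).
1. Z lies on line WL with WZ:ZL = 1:2 ⇒ Z = (2/3, 1/3)
2. A is where the line through Z parallel to VL meets line WV ⇒ A = (2/3, 0)
3. D lies on line LA with LD:DA = 5:3 ⇒ D = (5/12, 3/8)
4. U lies on line ZA with ZU:UA = -1:3 ⇒ U = (2/3, 1/2)
through Z parallel to VU: direction (2/3, 1/2); meets VD at S = (-10/9, -1)
S = V + t·(D−V) with t = -8/3

t = -8/3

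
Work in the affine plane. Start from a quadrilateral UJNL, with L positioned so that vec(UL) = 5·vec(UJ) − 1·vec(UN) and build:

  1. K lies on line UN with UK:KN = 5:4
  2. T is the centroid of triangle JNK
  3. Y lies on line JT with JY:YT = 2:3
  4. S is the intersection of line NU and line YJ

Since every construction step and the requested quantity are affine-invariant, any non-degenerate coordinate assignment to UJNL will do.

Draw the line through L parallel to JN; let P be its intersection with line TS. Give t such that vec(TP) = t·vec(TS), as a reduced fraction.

Choose coordinates U = (0, 0), J = (1, 0), N = (0, 1), L = (5, -1).
1. K lies on line UN with UK:KN = 5:4 ⇒ K = (0, 5/9)
2. T is the centroid of triangle JNK ⇒ T = (1/3, 14/27)
3. Y lies on line JT with JY:YT = 2:3 ⇒ Y = (11/15, 28/135)
4. S is the intersection of line NU and line YJ ⇒ S = (0, 7/9)
through L parallel to JN: direction (-1, 1); meets TS at P = (29/2, -21/2)
P = T + t·(S−T) with t = -85/2

t = -85/2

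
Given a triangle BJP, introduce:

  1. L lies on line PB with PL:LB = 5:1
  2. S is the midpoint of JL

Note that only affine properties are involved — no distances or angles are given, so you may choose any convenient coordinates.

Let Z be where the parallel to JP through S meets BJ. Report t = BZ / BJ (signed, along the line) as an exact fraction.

t = 7/12

Work in coordinates with B = (0, 0), J = (1, 0), P = (0, 1).
1. L lies on line PB with PL:LB = 5:1 ⇒ L = (0, 1/6)
2. S is the midpoint of JL ⇒ S = (1/2, 1/12)
through S parallel to JP: direction (-1, 1); meets BJ at Z = (7/12, 0)
Z = B + t·(J−B) with t = 7/12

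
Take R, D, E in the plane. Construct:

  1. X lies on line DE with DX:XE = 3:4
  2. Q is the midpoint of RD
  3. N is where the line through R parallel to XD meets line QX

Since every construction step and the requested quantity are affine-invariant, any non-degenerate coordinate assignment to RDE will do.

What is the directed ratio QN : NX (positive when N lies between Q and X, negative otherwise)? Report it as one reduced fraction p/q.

Set R = (0, 0), D = (1, 0), E = (0, 1); any affine frame gives the same invariant.
1. X lies on line DE with DX:XE = 3:4 ⇒ X = (4/7, 3/7)
2. Q is the midpoint of RD ⇒ Q = (1/2, 0)
3. N is where the line through R parallel to XD meets line QX ⇒ N = (3/7, -3/7)
N = Q + t·(X−Q) with t = -1, so QN:NX = t:(1−t) = -1:2

QN:NX = -1/2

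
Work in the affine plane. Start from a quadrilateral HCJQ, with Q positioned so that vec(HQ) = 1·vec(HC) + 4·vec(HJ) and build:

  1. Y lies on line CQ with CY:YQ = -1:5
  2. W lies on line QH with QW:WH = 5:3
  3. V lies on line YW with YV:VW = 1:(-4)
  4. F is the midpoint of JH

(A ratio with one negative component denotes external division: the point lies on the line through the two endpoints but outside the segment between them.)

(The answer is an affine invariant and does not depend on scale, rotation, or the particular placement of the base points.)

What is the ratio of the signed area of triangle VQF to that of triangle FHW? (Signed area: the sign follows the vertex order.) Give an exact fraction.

Assign H = (0, 0), C = (1, 0), J = (0, 1), Q = (1, 4) — the answer is frame-independent, so this choice is without loss of generality.
1. Y lies on line CQ with CY:YQ = -1:5 ⇒ Y = (1, -1)
2. W lies on line QH with QW:WH = 5:3 ⇒ W = (3/8, 3/2)
3. V lies on line YW with YV:VW = 1:(-4) ⇒ V = (29/24, -11/6)
4. F is the midpoint of JH ⇒ F = (0, 1/2)
2·[VQF] = 105/16, 2·[FHW] = 3/16
[VQF]:[FHW] = 105/16:3/16 = 35

[VQF]:[FHW] = 35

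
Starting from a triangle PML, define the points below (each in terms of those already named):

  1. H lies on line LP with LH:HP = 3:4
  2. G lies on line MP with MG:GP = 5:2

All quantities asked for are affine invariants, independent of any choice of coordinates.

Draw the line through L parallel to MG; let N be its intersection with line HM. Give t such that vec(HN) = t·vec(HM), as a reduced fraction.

t = -3/4

Choose coordinates P = (0, 0), M = (1, 0), L = (0, 1).
1. H lies on line LP with LH:HP = 3:4 ⇒ H = (0, 4/7)
2. G lies on line MP with MG:GP = 5:2 ⇒ G = (2/7, 0)
through L parallel to MG: direction (-5/7, 0); meets HM at N = (-3/4, 1)
N = H + t·(M−H) with t = -3/4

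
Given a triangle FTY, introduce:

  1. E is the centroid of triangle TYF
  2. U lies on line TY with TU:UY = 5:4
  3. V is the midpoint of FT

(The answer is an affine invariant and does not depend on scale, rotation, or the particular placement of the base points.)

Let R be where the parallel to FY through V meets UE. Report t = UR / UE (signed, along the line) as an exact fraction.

Assign F = (0, 0), T = (1, 0), Y = (0, 1) — the answer is frame-independent, so this choice is without loss of generality.
1. E is the centroid of triangle TYF ⇒ E = (1/3, 1/3)
2. U lies on line TY with TU:UY = 5:4 ⇒ U = (4/9, 5/9)
3. V is the midpoint of FT ⇒ V = (1/2, 0)
through V parallel to FY: direction (0, 1); meets UE at R = (1/2, 2/3)
R = U + t·(E−U) with t = -1/2

t = -1/2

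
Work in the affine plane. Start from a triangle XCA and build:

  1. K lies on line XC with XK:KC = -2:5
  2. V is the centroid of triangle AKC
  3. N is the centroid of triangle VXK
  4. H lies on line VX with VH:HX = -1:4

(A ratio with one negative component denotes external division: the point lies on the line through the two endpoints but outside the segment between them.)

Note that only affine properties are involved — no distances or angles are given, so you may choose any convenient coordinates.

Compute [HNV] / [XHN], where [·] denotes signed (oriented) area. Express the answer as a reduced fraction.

[HNV]:[XHN] = 1/4

Choose coordinates X = (0, 0), C = (1, 0), A = (0, 1).
1. K lies on line XC with XK:KC = -2:5 ⇒ K = (-2/3, 0)
2. V is the centroid of triangle AKC ⇒ V = (1/9, 1/3)
3. N is the centroid of triangle VXK ⇒ N = (-5/27, 1/9)
4. H lies on line VX with VH:HX = -1:4 ⇒ H = (4/27, 4/9)
2·[HNV] = 2/81, 2·[XHN] = 8/81
[HNV]:[XHN] = 2/81:8/81 = 1/4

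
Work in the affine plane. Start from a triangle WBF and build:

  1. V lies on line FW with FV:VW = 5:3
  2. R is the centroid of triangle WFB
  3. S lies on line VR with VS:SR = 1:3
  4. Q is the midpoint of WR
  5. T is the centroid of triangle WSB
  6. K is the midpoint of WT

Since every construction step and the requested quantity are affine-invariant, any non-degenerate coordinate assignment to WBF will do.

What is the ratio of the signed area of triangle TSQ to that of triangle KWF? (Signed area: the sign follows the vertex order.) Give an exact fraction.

Choose coordinates W = (0, 0), B = (1, 0), F = (0, 1).
1. V lies on line FW with FV:VW = 5:3 ⇒ V = (0, 3/8)
2. R is the centroid of triangle WFB ⇒ R = (1/3, 1/3)
3. S lies on line VR with VS:SR = 1:3 ⇒ S = (1/12, 35/96)
4. Q is the midpoint of WR ⇒ Q = (1/6, 1/6)
5. T is the centroid of triangle WSB ⇒ T = (13/36, 35/288)
6. K is the midpoint of WT ⇒ K = (13/72, 35/576)
2·[TSQ] = 5/144, 2·[KWF] = -13/72
[TSQ]:[KWF] = 5/144:-13/72 = -5/26

[TSQ]:[KWF] = -5/26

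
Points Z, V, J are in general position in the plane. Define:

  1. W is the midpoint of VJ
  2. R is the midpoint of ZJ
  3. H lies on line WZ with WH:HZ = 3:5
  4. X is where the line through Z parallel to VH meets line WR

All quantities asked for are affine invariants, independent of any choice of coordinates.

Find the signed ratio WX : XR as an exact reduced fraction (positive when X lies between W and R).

WX:XR = -16/11

Set Z = (0, 0), V = (1, 0), J = (0, 1); any affine frame gives the same invariant.
1. W is the midpoint of VJ ⇒ W = (1/2, 1/2)
2. R is the midpoint of ZJ ⇒ R = (0, 1/2)
3. H lies on line WZ with WH:HZ = 3:5 ⇒ H = (5/16, 5/16)
4. X is where the line through Z parallel to VH meets line WR ⇒ X = (-11/10, 1/2)
X = W + t·(R−W) with t = 16/5, so WX:XR = t:(1−t) = 16/5:-11/5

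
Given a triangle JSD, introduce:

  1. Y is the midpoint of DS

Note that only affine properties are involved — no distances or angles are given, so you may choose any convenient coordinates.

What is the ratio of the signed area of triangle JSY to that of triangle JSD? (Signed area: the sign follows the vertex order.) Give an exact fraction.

Work in coordinates with J = (0, 0), S = (1, 0), D = (0, 1).
1. Y is the midpoint of DS ⇒ Y = (1/2, 1/2)
2·[JSY] = 1/2, 2·[JSD] = 1
[JSY]:[JSD] = 1/2:1 = 1/2

[JSY]:[JSD] = 1/2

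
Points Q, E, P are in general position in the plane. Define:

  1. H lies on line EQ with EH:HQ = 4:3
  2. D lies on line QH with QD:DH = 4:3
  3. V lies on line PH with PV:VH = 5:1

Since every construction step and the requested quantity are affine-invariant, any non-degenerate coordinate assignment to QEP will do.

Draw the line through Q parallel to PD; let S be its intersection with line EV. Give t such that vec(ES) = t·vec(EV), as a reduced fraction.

t = 98/59

Assign Q = (0, 0), E = (1, 0), P = (0, 1) — the answer is frame-independent, so this choice is without loss of generality.
1. H lies on line EQ with EH:HQ = 4:3 ⇒ H = (3/7, 0)
2. D lies on line QH with QD:DH = 4:3 ⇒ D = (12/49, 0)
3. V lies on line PH with PV:VH = 5:1 ⇒ V = (5/14, 1/6)
through Q parallel to PD: direction (12/49, -1); meets EV at S = (-4/59, 49/177)
S = E + t·(V−E) with t = 98/59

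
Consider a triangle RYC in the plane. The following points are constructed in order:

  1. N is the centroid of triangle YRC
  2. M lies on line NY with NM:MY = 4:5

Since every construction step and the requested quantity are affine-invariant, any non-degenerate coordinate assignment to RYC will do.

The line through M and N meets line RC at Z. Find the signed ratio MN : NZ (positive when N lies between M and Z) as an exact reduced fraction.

MN:NZ = 8/9

Assign R = (0, 0), Y = (1, 0), C = (0, 1) — the answer is frame-independent, so this choice is without loss of generality.
1. N is the centroid of triangle YRC ⇒ N = (1/3, 1/3)
2. M lies on line NY with NM:MY = 4:5 ⇒ M = (17/27, 5/27)
line MN meets RC at Z = (0, 1/2)
N = M + t·(Z−M) with t = 8/17, so MN:NZ = 8/17:9/17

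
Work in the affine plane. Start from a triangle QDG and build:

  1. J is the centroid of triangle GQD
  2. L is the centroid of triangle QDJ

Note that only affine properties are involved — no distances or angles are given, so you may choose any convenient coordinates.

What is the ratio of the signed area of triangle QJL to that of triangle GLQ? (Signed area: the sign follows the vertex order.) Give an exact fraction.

[QJL]:[GLQ] = 1/4

Choose coordinates Q = (0, 0), D = (1, 0), G = (0, 1).
1. J is the centroid of triangle GQD ⇒ J = (1/3, 1/3)
2. L is the centroid of triangle QDJ ⇒ L = (4/9, 1/9)
2·[QJL] = -1/9, 2·[GLQ] = -4/9
[QJL]:[GLQ] = -1/9:-4/9 = 1/4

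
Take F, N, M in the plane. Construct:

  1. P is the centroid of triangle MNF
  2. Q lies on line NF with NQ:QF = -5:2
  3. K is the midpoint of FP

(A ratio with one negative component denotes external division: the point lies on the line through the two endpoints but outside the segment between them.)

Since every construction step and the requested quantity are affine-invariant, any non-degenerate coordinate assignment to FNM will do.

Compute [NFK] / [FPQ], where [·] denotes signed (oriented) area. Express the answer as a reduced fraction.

[NFK]:[FPQ] = -3/4

Work in coordinates with F = (0, 0), N = (1, 0), M = (0, 1).
1. P is the centroid of triangle MNF ⇒ P = (1/3, 1/3)
2. Q lies on line NF with NQ:QF = -5:2 ⇒ Q = (-2/3, 0)
3. K is the midpoint of FP ⇒ K = (1/6, 1/6)
2·[NFK] = -1/6, 2·[FPQ] = 2/9
[NFK]:[FPQ] = -1/6:2/9 = -3/4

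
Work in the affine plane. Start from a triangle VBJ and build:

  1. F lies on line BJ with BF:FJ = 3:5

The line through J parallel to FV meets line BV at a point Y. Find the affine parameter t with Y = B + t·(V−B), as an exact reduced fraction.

t = 8/3

Assign V = (0, 0), B = (1, 0), J = (0, 1) — the answer is frame-independent, so this choice is without loss of generality.
1. F lies on line BJ with BF:FJ = 3:5 ⇒ F = (5/8, 3/8)
through J parallel to FV: direction (-5/8, -3/8); meets BV at Y = (-5/3, 0)
Y = B + t·(V−B) with t = 8/3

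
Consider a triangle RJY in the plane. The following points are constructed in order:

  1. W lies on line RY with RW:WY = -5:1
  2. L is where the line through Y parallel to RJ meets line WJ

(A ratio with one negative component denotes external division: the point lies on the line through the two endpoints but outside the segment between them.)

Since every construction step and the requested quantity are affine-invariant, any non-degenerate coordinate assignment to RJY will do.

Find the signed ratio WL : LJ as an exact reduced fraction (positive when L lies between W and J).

Choose coordinates R = (0, 0), J = (1, 0), Y = (0, 1).
1. W lies on line RY with RW:WY = -5:1 ⇒ W = (0, 5/4)
2. L is where the line through Y parallel to RJ meets line WJ ⇒ L = (1/5, 1)
L = W + t·(J−W) with t = 1/5, so WL:LJ = t:(1−t) = 1/5:4/5

WL:LJ = 1/4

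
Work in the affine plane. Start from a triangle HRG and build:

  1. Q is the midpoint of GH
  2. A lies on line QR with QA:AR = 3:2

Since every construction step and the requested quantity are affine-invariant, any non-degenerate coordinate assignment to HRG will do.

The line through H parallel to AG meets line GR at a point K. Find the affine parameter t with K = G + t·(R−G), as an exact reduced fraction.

t = -3

Set H = (0, 0), R = (1, 0), G = (0, 1); any affine frame gives the same invariant.
1. Q is the midpoint of GH ⇒ Q = (0, 1/2)
2. A lies on line QR with QA:AR = 3:2 ⇒ A = (3/5, 1/5)
through H parallel to AG: direction (-3/5, 4/5); meets GR at K = (-3, 4)
K = G + t·(R−G) with t = -3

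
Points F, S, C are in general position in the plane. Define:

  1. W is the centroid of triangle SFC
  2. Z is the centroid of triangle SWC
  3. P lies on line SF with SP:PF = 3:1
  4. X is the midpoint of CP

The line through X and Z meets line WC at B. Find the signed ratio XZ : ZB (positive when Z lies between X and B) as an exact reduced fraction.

Choose coordinates F = (0, 0), S = (1, 0), C = (0, 1).
1. W is the centroid of triangle SFC ⇒ W = (1/3, 1/3)
2. Z is the centroid of triangle SWC ⇒ Z = (4/9, 4/9)
3. P lies on line SF with SP:PF = 3:1 ⇒ P = (1/4, 0)
4. X is the midpoint of CP ⇒ X = (1/8, 1/2)
line XZ meets WC at B = (11/42, 10/21)
Z = X + t·(B−X) with t = 7/3, so XZ:ZB = 7/3:-4/3

XZ:ZB = -7/4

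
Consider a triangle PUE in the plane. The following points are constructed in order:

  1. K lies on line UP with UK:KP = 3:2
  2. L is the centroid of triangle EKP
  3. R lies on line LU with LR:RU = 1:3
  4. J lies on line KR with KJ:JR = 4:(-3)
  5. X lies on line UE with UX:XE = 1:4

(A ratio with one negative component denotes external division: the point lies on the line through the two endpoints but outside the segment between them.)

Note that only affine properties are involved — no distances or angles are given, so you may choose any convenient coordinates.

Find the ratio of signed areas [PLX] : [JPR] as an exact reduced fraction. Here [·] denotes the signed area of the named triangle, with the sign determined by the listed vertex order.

[PLX]:[JPR] = -4/5

Set P = (0, 0), U = (1, 0), E = (0, 1); any affine frame gives the same invariant.
1. K lies on line UP with UK:KP = 3:2 ⇒ K = (2/5, 0)
2. L is the centroid of triangle EKP ⇒ L = (2/15, 1/3)
3. R lies on line LU with LR:RU = 1:3 ⇒ R = (7/20, 1/4)
4. J lies on line KR with KJ:JR = 4:(-3) ⇒ J = (1/5, 1)
5. X lies on line UE with UX:XE = 1:4 ⇒ X = (4/5, 1/5)
2·[PLX] = -6/25, 2·[JPR] = 3/10
[PLX]:[JPR] = -6/25:3/10 = -4/5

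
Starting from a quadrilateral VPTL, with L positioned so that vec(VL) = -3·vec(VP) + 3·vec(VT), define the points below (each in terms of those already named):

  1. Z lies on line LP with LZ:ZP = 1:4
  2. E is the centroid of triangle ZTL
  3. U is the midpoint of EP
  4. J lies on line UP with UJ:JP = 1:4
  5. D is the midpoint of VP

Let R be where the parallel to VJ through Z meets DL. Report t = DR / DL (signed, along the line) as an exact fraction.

t = 156/203

Choose coordinates V = (0, 0), P = (1, 0), T = (0, 1), L = (-3, 3).
1. Z lies on line LP with LZ:ZP = 1:4 ⇒ Z = (-11/5, 12/5)
2. E is the centroid of triangle ZTL ⇒ E = (-26/15, 32/15)
3. U is the midpoint of EP ⇒ U = (-11/30, 16/15)
4. J lies on line UP with UJ:JP = 1:4 ⇒ J = (-7/75, 64/75)
5. D is the midpoint of VP ⇒ D = (1/2, 0)
through Z parallel to VJ: direction (-7/75, 64/75); meets DL at R = (-127/58, 468/203)
R = D + t·(L−D) with t = 156/203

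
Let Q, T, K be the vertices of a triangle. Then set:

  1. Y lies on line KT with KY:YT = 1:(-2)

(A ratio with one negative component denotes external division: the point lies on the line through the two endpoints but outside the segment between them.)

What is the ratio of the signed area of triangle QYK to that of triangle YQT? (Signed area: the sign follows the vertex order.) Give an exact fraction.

Assign Q = (0, 0), T = (1, 0), K = (0, 1) — the answer is frame-independent, so this choice is without loss of generality.
1. Y lies on line KT with KY:YT = 1:(-2) ⇒ Y = (-1, 2)
2·[QYK] = -1, 2·[YQT] = 2
[QYK]:[YQT] = -1:2 = -1/2

[QYK]:[YQT] = -1/2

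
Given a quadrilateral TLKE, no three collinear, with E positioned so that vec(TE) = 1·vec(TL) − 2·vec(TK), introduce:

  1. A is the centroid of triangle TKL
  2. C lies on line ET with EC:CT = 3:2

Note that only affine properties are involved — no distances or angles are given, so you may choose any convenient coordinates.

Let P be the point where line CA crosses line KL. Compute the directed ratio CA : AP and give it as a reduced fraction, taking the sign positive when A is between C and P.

CA:AP = 16/5

Choose coordinates T = (0, 0), L = (1, 0), K = (0, 1), E = (1, -2).
1. A is the centroid of triangle TKL ⇒ A = (1/3, 1/3)
2. C lies on line ET with EC:CT = 3:2 ⇒ C = (2/5, -4/5)
line CA meets KL at P = (5/16, 11/16)
A = C + t·(P−C) with t = 16/21, so CA:AP = 16/21:5/21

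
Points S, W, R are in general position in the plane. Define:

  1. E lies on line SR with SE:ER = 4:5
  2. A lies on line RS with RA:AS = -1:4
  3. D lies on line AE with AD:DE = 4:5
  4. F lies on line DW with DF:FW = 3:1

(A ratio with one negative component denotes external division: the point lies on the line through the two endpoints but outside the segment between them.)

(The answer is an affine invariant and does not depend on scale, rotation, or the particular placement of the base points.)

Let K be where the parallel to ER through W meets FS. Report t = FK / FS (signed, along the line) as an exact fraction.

Set S = (0, 0), W = (1, 0), R = (0, 1); any affine frame gives the same invariant.
1. E lies on line SR with SE:ER = 4:5 ⇒ E = (0, 4/9)
2. A lies on line RS with RA:AS = -1:4 ⇒ A = (0, 4/3)
3. D lies on line AE with AD:DE = 4:5 ⇒ D = (0, 76/81)
4. F lies on line DW with DF:FW = 3:1 ⇒ F = (3/4, 19/81)
through W parallel to ER: direction (0, 5/9); meets FS at K = (1, 76/243)
K = F + t·(S−F) with t = -1/3

t = -1/3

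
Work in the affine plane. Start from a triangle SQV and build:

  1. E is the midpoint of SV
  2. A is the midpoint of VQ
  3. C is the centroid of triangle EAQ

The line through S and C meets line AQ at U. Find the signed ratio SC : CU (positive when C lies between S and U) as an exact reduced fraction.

SC:CU = 5

Assign S = (0, 0), Q = (1, 0), V = (0, 1) — the answer is frame-independent, so this choice is without loss of generality.
1. E is the midpoint of SV ⇒ E = (0, 1/2)
2. A is the midpoint of VQ ⇒ A = (1/2, 1/2)
3. C is the centroid of triangle EAQ ⇒ C = (1/2, 1/3)
line SC meets AQ at U = (3/5, 2/5)
C = S + t·(U−S) with t = 5/6, so SC:CU = 5/6:1/6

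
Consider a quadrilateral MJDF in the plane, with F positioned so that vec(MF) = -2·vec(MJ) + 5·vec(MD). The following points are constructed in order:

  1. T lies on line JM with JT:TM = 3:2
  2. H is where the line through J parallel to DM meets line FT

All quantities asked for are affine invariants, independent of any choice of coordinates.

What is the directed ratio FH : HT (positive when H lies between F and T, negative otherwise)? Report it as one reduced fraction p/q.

Assign M = (0, 0), J = (1, 0), D = (0, 1), F = (-2, 5) — the answer is frame-independent, so this choice is without loss of generality.
1. T lies on line JM with JT:TM = 3:2 ⇒ T = (2/5, 0)
2. H is where the line through J parallel to DM meets line FT ⇒ H = (1, -5/4)
H = F + t·(T−F) with t = 5/4, so FH:HT = t:(1−t) = 5/4:-1/4

FH:HT = -5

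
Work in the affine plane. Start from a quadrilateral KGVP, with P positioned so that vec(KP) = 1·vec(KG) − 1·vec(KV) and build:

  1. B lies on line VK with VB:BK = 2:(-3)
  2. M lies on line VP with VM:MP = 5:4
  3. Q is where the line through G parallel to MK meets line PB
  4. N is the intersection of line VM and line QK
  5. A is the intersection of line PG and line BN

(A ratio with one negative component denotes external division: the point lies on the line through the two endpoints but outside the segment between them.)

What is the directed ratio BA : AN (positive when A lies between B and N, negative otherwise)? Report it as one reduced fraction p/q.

Choose coordinates K = (0, 0), G = (1, 0), V = (0, 1), P = (1, -1).
1. B lies on line VK with VB:BK = 2:(-3) ⇒ B = (0, 3)
2. M lies on line VP with VM:MP = 5:4 ⇒ M = (5/9, -1/9)
3. Q is where the line through G parallel to MK meets line PB ⇒ Q = (14/19, 1/19)
4. N is the intersection of line VM and line QK ⇒ N = (14/29, 1/29)
5. A is the intersection of line PG and line BN ⇒ A = (1, -22/7)
A = B + t·(N−B) with t = 29/14, so BA:AN = t:(1−t) = 29/14:-15/14

BA:AN = -29/15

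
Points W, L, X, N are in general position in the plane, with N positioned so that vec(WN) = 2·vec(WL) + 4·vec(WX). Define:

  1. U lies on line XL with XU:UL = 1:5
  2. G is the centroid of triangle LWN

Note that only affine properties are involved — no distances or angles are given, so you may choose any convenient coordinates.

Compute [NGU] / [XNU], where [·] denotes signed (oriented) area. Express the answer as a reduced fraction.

[NGU]:[XNU] = 31/15

Set W = (0, 0), L = (1, 0), X = (0, 1), N = (2, 4); any affine frame gives the same invariant.
1. U lies on line XL with XU:UL = 1:5 ⇒ U = (1/6, 5/6)
2. G is the centroid of triangle LWN ⇒ G = (1, 4/3)
2·[NGU] = -31/18, 2·[XNU] = -5/6
[NGU]:[XNU] = -31/18:-5/6 = 31/15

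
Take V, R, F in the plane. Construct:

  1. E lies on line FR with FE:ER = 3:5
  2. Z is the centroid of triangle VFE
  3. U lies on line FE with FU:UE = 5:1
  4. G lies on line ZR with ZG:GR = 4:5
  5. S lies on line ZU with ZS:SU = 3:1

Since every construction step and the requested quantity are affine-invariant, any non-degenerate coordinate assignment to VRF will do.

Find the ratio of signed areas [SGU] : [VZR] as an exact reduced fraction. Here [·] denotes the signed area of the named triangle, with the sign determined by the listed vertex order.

[SGU]:[VZR] = -11/234

Set V = (0, 0), R = (1, 0), F = (0, 1); any affine frame gives the same invariant.
1. E lies on line FR with FE:ER = 3:5 ⇒ E = (3/8, 5/8)
2. Z is the centroid of triangle VFE ⇒ Z = (1/8, 13/24)
3. U lies on line FE with FU:UE = 5:1 ⇒ U = (5/16, 11/16)
4. G lies on line ZR with ZG:GR = 4:5 ⇒ G = (37/72, 65/216)
5. S lies on line ZU with ZS:SU = 3:1 ⇒ S = (17/64, 125/192)
2·[SGU] = 11/432, 2·[VZR] = -13/24
[SGU]:[VZR] = 11/432:-13/24 = -11/234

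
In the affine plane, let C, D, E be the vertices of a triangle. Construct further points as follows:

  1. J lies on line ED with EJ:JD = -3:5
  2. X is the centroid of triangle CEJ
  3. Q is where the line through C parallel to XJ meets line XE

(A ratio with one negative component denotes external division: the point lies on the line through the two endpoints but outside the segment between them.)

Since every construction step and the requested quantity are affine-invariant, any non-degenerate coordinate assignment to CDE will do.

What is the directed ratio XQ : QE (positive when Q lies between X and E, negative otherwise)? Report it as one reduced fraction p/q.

XQ:QE = -1/2

Set C = (0, 0), D = (1, 0), E = (0, 1); any affine frame gives the same invariant.
1. J lies on line ED with EJ:JD = -3:5 ⇒ J = (-3/2, 5/2)
2. X is the centroid of triangle CEJ ⇒ X = (-1/2, 7/6)
3. Q is where the line through C parallel to XJ meets line XE ⇒ Q = (-1, 4/3)
Q = X + t·(E−X) with t = -1, so XQ:QE = t:(1−t) = -1:2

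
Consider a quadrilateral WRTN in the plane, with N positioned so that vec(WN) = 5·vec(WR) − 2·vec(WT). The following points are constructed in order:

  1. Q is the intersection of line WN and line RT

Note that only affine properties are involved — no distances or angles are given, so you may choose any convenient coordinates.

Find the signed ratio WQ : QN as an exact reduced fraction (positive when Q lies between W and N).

WQ:QN = 1/2

Work in coordinates with W = (0, 0), R = (1, 0), T = (0, 1), N = (5, -2).
1. Q is the intersection of line WN and line RT ⇒ Q = (5/3, -2/3)
Q = W + t·(N−W) with t = 1/3, so WQ:QN = t:(1−t) = 1/3:2/3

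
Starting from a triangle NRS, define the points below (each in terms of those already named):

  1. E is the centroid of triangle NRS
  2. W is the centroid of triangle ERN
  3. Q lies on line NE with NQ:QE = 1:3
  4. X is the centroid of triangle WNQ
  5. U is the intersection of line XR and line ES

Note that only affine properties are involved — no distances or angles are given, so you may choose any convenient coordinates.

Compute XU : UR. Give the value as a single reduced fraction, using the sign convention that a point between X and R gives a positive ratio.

Assign N = (0, 0), R = (1, 0), S = (0, 1) — the answer is frame-independent, so this choice is without loss of generality.
1. E is the centroid of triangle NRS ⇒ E = (1/3, 1/3)
2. W is the centroid of triangle ERN ⇒ W = (4/9, 1/9)
3. Q lies on line NE with NQ:QE = 1:3 ⇒ Q = (1/12, 1/12)
4. X is the centroid of triangle WNQ ⇒ X = (19/108, 7/108)
5. U is the intersection of line XR and line ES ⇒ U = (82/171, 7/171)
U = X + t·(R−X) with t = 7/19, so XU:UR = t:(1−t) = 7/19:12/19

XU:UR = 7/12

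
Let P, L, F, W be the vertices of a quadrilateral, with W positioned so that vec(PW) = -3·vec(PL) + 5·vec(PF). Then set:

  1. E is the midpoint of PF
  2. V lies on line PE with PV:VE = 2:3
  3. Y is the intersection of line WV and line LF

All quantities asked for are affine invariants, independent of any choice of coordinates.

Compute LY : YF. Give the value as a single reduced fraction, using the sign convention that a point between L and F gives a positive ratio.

LY:YF = -7/4

Assign P = (0, 0), L = (1, 0), F = (0, 1), W = (-3, 5) — the answer is frame-independent, so this choice is without loss of generality.
1. E is the midpoint of PF ⇒ E = (0, 1/2)
2. V lies on line PE with PV:VE = 2:3 ⇒ V = (0, 1/5)
3. Y is the intersection of line WV and line LF ⇒ Y = (-4/3, 7/3)
Y = L + t·(F−L) with t = 7/3, so LY:YF = t:(1−t) = 7/3:-4/3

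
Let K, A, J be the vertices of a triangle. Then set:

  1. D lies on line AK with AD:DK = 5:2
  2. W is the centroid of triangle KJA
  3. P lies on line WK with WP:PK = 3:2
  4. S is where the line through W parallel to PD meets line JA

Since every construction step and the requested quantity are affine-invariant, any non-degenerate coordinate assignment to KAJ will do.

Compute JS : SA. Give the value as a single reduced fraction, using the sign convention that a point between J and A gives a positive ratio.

Set K = (0, 0), A = (1, 0), J = (0, 1); any affine frame gives the same invariant.
1. D lies on line AK with AD:DK = 5:2 ⇒ D = (2/7, 0)
2. W is the centroid of triangle KJA ⇒ W = (1/3, 1/3)
3. P lies on line WK with WP:PK = 3:2 ⇒ P = (2/15, 2/15)
4. S is where the line through W parallel to PD meets line JA ⇒ S = (3, -2)
S = J + t·(A−J) with t = 3, so JS:SA = t:(1−t) = 3:-2

JS:SA = -3/2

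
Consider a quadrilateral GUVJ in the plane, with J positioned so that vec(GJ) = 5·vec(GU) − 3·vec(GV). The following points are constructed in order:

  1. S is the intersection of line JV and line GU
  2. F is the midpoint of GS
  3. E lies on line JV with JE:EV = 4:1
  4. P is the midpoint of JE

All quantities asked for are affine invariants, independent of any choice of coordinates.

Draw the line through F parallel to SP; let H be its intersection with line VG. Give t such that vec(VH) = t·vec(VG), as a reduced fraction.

Set G = (0, 0), U = (1, 0), V = (0, 1), J = (5, -3); any affine frame gives the same invariant.
1. S is the intersection of line JV and line GU ⇒ S = (5/4, 0)
2. F is the midpoint of GS ⇒ F = (5/8, 0)
3. E lies on line JV with JE:EV = 4:1 ⇒ E = (1, 1/5)
4. P is the midpoint of JE ⇒ P = (3, -7/5)
through F parallel to SP: direction (7/4, -7/5); meets VG at H = (0, 1/2)
H = V + t·(G−V) with t = 1/2

t = 1/2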